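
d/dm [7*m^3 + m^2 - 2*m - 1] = 21*m^2 + 2*m - 2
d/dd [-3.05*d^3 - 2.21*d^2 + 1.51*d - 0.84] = -9.15*d^2 - 4.42*d + 1.51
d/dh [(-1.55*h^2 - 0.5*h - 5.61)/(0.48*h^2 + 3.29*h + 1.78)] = (-4.8595*h^2 - 0.132400000000001*h + 17.5669)/(0.2304*h^4 + 3.1584*h^3 + 12.5329*h^2 + 11.7124*h + 3.1684)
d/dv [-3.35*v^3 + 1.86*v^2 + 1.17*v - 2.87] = -10.05*v^2 + 3.72*v + 1.17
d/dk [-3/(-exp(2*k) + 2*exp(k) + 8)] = 6*(1 - exp(k))*exp(k)/(-exp(2*k) + 2*exp(k) + 8)^2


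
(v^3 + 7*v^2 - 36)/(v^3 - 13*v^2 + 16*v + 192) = (v^2 + 4*v - 12)/(v^2 - 16*v + 64)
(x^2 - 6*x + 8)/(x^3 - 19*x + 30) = (x - 4)/(x^2 + 2*x - 15)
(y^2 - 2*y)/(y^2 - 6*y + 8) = y/(y - 4)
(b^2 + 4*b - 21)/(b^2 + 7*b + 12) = (b^2 + 4*b - 21)/(b^2 + 7*b + 12)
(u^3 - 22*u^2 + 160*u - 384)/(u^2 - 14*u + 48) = u - 8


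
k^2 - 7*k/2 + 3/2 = (k - 3)*(k - 1/2)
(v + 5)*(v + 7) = v^2 + 12*v + 35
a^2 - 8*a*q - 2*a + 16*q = (a - 2)*(a - 8*q)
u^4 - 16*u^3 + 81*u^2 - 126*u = u*(u - 7)*(u - 6)*(u - 3)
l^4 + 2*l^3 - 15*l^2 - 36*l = l*(l - 4)*(l + 3)^2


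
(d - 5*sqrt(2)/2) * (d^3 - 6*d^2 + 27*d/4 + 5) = d^4 - 6*d^3 - 5*sqrt(2)*d^3/2 + 27*d^2/4 + 15*sqrt(2)*d^2 - 135*sqrt(2)*d/8 + 5*d - 25*sqrt(2)/2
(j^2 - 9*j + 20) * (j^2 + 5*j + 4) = j^4 - 4*j^3 - 21*j^2 + 64*j + 80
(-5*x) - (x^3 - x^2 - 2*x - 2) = -x^3 + x^2 - 3*x + 2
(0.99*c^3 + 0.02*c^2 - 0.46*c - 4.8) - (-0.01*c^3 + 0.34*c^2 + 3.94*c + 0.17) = 1.0*c^3 - 0.32*c^2 - 4.4*c - 4.97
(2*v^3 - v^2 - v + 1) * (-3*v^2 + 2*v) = -6*v^5 + 7*v^4 + v^3 - 5*v^2 + 2*v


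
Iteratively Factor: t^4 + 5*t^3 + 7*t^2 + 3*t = (t + 1)*(t^3 + 4*t^2 + 3*t) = (t + 1)*(t + 3)*(t^2 + t) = t*(t + 1)*(t + 3)*(t + 1)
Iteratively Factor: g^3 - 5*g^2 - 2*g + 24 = (g + 2)*(g^2 - 7*g + 12) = (g - 4)*(g + 2)*(g - 3)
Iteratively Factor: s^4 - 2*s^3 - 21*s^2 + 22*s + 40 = (s - 5)*(s^3 + 3*s^2 - 6*s - 8) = (s - 5)*(s - 2)*(s^2 + 5*s + 4) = (s - 5)*(s - 2)*(s + 4)*(s + 1)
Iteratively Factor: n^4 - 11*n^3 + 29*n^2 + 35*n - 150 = (n - 5)*(n^3 - 6*n^2 - n + 30) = (n - 5)*(n + 2)*(n^2 - 8*n + 15) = (n - 5)*(n - 3)*(n + 2)*(n - 5)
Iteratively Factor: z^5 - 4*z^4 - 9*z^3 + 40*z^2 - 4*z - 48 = (z - 2)*(z^4 - 2*z^3 - 13*z^2 + 14*z + 24) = (z - 2)^2*(z^3 - 13*z - 12) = (z - 2)^2*(z + 3)*(z^2 - 3*z - 4) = (z - 2)^2*(z + 1)*(z + 3)*(z - 4)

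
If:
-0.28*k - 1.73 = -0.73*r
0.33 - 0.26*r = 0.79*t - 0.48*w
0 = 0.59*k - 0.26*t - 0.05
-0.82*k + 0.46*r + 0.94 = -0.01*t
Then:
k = 3.27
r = 3.62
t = 7.22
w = 13.16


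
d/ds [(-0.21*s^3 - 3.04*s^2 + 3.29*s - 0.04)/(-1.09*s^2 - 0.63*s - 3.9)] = (0.2289*s^4 + 0.264600000000001*s^3 + 7.9583*s^2 + 23.6248*s - 12.8562)/(1.1881*s^4 + 1.3734*s^3 + 8.8989*s^2 + 4.914*s + 15.21)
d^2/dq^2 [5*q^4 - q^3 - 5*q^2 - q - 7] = 60*q^2 - 6*q - 10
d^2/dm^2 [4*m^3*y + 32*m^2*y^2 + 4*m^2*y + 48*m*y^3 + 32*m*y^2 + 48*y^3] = 8*y*(3*m + 8*y + 1)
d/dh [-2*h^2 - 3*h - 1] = -4*h - 3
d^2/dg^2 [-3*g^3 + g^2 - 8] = 2 - 18*g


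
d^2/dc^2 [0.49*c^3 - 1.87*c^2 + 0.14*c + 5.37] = 2.94*c - 3.74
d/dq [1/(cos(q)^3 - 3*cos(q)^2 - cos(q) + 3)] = (3*cos(q)^2 - 6*cos(q) - 1)/((cos(q) - 3)^2*sin(q)^3)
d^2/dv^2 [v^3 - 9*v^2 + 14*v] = 6*v - 18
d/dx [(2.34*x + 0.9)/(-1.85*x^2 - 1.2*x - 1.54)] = (4.329*x^2 + 3.33*x - 2.5236)/(3.4225*x^4 + 4.44*x^3 + 7.138*x^2 + 3.696*x + 2.3716)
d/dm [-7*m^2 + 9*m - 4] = 9 - 14*m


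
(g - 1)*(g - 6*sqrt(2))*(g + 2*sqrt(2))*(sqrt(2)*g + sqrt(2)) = sqrt(2)*g^4 - 8*g^3 - 25*sqrt(2)*g^2 + 8*g + 24*sqrt(2)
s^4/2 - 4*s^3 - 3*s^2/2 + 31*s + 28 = (s/2 + 1)*(s - 7)*(s - 4)*(s + 1)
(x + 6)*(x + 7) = x^2 + 13*x + 42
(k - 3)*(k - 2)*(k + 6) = k^3 + k^2 - 24*k + 36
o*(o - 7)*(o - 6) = o^3 - 13*o^2 + 42*o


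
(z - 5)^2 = z^2 - 10*z + 25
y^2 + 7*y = y*(y + 7)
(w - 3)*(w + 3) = w^2 - 9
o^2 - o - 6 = (o - 3)*(o + 2)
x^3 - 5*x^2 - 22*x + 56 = (x - 7)*(x - 2)*(x + 4)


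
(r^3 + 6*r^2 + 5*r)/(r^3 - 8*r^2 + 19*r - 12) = r*(r^2 + 6*r + 5)/(r^3 - 8*r^2 + 19*r - 12)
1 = 1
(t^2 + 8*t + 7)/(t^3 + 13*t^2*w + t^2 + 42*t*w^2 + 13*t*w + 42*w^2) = (t + 7)/(t^2 + 13*t*w + 42*w^2)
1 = 1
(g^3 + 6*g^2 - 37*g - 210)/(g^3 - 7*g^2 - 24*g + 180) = (g + 7)/(g - 6)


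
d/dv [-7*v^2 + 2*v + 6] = 2 - 14*v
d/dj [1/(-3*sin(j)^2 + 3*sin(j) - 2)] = 3*(2*sin(j) - 1)*cos(j)/(3*sin(j)^2 - 3*sin(j) + 2)^2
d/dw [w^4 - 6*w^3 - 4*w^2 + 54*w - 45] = 4*w^3 - 18*w^2 - 8*w + 54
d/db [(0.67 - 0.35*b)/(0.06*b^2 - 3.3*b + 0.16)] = (0.021*b^2 - 0.0804*b + 2.155)/(0.0036*b^4 - 0.396*b^3 + 10.9092*b^2 - 1.056*b + 0.0256)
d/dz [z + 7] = 1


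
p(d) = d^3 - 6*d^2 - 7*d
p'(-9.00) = 344.00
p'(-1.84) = 25.24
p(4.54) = -61.87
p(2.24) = -34.55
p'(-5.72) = 159.80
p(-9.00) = -1152.00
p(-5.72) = -343.42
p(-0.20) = 1.15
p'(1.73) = -18.78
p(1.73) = -24.89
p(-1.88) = -14.69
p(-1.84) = -13.66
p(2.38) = -37.17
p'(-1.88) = 26.16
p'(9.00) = 128.00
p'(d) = 3*d^2 - 12*d - 7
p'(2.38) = -18.57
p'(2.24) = -18.83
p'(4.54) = 0.35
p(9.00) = 180.00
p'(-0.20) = -4.48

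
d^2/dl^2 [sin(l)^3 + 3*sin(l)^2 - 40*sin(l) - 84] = -9*sin(l)^3 - 12*sin(l)^2 + 46*sin(l) + 6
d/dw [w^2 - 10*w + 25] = 2*w - 10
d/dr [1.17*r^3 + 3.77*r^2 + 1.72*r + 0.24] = 3.51*r^2 + 7.54*r + 1.72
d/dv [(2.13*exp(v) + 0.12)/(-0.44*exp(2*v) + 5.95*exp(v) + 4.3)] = (0.9372*exp(2*v) + 0.105600000000001*exp(v) + 8.445)*exp(v)/(0.1936*exp(4*v) - 5.236*exp(3*v) + 31.6185*exp(2*v) + 51.17*exp(v) + 18.49)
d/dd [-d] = -1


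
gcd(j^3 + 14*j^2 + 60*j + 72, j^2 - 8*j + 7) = 1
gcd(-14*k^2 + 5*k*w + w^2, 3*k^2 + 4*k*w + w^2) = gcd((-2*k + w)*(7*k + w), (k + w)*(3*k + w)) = 1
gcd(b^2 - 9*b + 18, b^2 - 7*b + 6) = b - 6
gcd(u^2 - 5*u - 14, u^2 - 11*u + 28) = u - 7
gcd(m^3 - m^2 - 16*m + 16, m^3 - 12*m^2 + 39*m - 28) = m^2 - 5*m + 4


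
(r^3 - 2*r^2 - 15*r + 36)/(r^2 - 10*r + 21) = (r^2 + r - 12)/(r - 7)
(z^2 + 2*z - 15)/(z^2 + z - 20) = (z - 3)/(z - 4)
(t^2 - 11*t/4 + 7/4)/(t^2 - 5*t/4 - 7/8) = 2*(t - 1)/(2*t + 1)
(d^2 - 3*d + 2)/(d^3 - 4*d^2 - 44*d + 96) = (d - 1)/(d^2 - 2*d - 48)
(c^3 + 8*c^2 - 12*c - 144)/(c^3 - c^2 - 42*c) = (c^2 + 2*c - 24)/(c*(c - 7))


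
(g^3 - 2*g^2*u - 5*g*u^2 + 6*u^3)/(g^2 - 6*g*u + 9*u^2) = (-g^2 - g*u + 2*u^2)/(-g + 3*u)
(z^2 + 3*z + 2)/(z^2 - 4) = (z + 1)/(z - 2)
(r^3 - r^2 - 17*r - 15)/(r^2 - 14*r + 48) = (r^3 - r^2 - 17*r - 15)/(r^2 - 14*r + 48)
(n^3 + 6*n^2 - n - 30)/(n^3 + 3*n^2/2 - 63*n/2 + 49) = 2*(n^2 + 8*n + 15)/(2*n^2 + 7*n - 49)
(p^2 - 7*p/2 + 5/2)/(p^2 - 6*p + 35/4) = 2*(p - 1)/(2*p - 7)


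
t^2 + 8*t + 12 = (t + 2)*(t + 6)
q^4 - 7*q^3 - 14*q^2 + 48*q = q*(q - 8)*(q - 2)*(q + 3)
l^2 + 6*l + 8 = (l + 2)*(l + 4)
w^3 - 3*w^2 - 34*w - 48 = (w - 8)*(w + 2)*(w + 3)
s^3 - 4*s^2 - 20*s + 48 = (s - 6)*(s - 2)*(s + 4)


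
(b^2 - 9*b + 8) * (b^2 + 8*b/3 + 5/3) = b^4 - 19*b^3/3 - 43*b^2/3 + 19*b/3 + 40/3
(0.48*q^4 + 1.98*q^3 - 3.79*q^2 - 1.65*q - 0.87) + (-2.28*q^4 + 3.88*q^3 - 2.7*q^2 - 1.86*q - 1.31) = -1.8*q^4 + 5.86*q^3 - 6.49*q^2 - 3.51*q - 2.18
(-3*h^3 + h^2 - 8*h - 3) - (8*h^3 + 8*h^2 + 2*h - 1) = -11*h^3 - 7*h^2 - 10*h - 2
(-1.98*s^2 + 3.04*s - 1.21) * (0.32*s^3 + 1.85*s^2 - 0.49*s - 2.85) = -0.6336*s^5 - 2.6902*s^4 + 6.207*s^3 + 1.9149*s^2 - 8.0711*s + 3.4485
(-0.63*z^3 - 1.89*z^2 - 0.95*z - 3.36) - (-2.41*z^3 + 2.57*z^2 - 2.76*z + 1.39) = 1.78*z^3 - 4.46*z^2 + 1.81*z - 4.75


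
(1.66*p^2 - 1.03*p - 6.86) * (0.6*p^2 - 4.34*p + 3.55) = 0.996*p^4 - 7.8224*p^3 + 6.2472*p^2 + 26.1159*p - 24.353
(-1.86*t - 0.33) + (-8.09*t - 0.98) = -9.95*t - 1.31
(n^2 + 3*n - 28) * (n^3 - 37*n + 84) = n^5 + 3*n^4 - 65*n^3 - 27*n^2 + 1288*n - 2352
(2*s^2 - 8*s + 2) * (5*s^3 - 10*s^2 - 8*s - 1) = 10*s^5 - 60*s^4 + 74*s^3 + 42*s^2 - 8*s - 2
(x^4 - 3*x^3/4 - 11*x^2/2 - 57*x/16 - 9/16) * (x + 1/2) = x^5 - x^4/4 - 47*x^3/8 - 101*x^2/16 - 75*x/32 - 9/32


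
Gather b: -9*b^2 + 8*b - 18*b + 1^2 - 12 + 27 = -9*b^2 - 10*b + 16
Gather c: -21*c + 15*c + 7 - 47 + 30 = -6*c - 10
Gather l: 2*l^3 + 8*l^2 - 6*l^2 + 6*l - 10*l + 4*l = 2*l^3 + 2*l^2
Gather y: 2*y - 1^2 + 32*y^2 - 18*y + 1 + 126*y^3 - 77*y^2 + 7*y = 126*y^3 - 45*y^2 - 9*y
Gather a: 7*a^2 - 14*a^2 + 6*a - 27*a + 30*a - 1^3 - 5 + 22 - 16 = -7*a^2 + 9*a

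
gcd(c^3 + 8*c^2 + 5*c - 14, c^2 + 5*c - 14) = c + 7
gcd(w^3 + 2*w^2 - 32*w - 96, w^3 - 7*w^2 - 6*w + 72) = w - 6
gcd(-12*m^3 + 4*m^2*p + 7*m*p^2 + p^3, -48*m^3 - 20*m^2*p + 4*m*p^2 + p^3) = 12*m^2 + 8*m*p + p^2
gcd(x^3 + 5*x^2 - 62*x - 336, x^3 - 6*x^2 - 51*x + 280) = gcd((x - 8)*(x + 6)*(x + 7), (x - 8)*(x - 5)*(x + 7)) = x^2 - x - 56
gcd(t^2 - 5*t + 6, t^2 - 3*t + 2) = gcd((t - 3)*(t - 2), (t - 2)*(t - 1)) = t - 2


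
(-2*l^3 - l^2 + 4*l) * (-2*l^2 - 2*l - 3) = 4*l^5 + 6*l^4 - 5*l^2 - 12*l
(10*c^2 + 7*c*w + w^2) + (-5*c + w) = 10*c^2 + 7*c*w - 5*c + w^2 + w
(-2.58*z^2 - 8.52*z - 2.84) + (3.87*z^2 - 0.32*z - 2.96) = 1.29*z^2 - 8.84*z - 5.8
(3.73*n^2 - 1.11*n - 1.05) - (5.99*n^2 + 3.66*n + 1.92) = -2.26*n^2 - 4.77*n - 2.97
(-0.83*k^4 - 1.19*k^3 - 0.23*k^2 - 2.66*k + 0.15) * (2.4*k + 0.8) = -1.992*k^5 - 3.52*k^4 - 1.504*k^3 - 6.568*k^2 - 1.768*k + 0.12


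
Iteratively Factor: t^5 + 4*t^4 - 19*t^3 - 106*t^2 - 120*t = (t + 3)*(t^4 + t^3 - 22*t^2 - 40*t) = t*(t + 3)*(t^3 + t^2 - 22*t - 40) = t*(t + 3)*(t + 4)*(t^2 - 3*t - 10) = t*(t - 5)*(t + 3)*(t + 4)*(t + 2)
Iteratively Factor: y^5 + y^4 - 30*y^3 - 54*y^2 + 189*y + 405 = (y + 3)*(y^4 - 2*y^3 - 24*y^2 + 18*y + 135) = (y + 3)^2*(y^3 - 5*y^2 - 9*y + 45) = (y - 3)*(y + 3)^2*(y^2 - 2*y - 15) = (y - 5)*(y - 3)*(y + 3)^2*(y + 3)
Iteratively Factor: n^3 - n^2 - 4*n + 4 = (n - 2)*(n^2 + n - 2) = (n - 2)*(n + 2)*(n - 1)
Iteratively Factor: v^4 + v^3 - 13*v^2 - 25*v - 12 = (v - 4)*(v^3 + 5*v^2 + 7*v + 3) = (v - 4)*(v + 1)*(v^2 + 4*v + 3) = (v - 4)*(v + 1)^2*(v + 3)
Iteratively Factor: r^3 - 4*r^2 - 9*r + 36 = (r + 3)*(r^2 - 7*r + 12) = (r - 4)*(r + 3)*(r - 3)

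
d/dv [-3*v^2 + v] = 1 - 6*v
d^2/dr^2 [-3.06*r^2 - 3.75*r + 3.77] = -6.12000000000000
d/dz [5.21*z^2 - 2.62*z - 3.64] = 10.42*z - 2.62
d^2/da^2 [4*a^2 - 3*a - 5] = 8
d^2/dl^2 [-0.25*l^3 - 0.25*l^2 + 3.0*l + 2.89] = -1.5*l - 0.5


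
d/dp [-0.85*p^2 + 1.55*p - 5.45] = 1.55 - 1.7*p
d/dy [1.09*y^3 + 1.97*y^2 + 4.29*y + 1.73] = 3.27*y^2 + 3.94*y + 4.29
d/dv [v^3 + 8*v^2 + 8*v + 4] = 3*v^2 + 16*v + 8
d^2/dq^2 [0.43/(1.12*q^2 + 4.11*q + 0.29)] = (-1.078784*q^2 - 3.958752*q + 0.43*(2.24*q + 4.11)*(4.48*q + 8.22) - 0.279328)/(1.12*q^2 + 4.11*q + 0.29)^3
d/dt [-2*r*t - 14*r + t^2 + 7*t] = -2*r + 2*t + 7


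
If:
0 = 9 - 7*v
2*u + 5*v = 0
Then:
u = -45/14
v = 9/7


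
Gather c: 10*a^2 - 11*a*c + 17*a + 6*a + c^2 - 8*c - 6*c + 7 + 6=10*a^2 + 23*a + c^2 + c*(-11*a - 14) + 13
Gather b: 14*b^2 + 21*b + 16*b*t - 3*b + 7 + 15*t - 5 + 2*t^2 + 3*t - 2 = 14*b^2 + b*(16*t + 18) + 2*t^2 + 18*t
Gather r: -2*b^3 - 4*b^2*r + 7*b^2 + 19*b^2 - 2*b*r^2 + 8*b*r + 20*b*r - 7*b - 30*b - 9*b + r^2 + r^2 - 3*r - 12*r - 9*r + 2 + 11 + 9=-2*b^3 + 26*b^2 - 46*b + r^2*(2 - 2*b) + r*(-4*b^2 + 28*b - 24) + 22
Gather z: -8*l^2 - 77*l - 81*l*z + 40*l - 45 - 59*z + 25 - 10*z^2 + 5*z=-8*l^2 - 37*l - 10*z^2 + z*(-81*l - 54) - 20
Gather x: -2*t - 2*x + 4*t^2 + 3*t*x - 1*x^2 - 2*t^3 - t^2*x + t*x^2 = -2*t^3 + 4*t^2 - 2*t + x^2*(t - 1) + x*(-t^2 + 3*t - 2)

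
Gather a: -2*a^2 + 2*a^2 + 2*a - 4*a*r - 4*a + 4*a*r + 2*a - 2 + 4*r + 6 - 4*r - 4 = 0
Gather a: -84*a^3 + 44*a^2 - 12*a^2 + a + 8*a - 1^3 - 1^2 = -84*a^3 + 32*a^2 + 9*a - 2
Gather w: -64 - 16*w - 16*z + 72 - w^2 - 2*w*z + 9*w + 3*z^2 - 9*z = -w^2 + w*(-2*z - 7) + 3*z^2 - 25*z + 8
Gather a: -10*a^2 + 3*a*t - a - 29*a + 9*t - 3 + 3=-10*a^2 + a*(3*t - 30) + 9*t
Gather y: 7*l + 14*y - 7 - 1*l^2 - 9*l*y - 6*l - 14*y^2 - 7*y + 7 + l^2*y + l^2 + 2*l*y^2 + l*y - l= y^2*(2*l - 14) + y*(l^2 - 8*l + 7)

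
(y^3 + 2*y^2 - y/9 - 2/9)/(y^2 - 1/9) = y + 2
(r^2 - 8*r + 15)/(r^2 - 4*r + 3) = (r - 5)/(r - 1)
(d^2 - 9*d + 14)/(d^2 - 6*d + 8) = (d - 7)/(d - 4)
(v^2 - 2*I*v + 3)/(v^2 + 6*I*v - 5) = (v - 3*I)/(v + 5*I)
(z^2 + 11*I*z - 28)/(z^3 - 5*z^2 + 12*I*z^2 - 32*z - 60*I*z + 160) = (z + 7*I)/(z^2 + z*(-5 + 8*I) - 40*I)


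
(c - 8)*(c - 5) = c^2 - 13*c + 40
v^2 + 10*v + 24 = (v + 4)*(v + 6)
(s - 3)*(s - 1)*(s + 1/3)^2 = s^4 - 10*s^3/3 + 4*s^2/9 + 14*s/9 + 1/3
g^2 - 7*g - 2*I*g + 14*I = (g - 7)*(g - 2*I)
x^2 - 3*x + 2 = (x - 2)*(x - 1)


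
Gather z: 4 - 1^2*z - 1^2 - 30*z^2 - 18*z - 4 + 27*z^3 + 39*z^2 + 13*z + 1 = 27*z^3 + 9*z^2 - 6*z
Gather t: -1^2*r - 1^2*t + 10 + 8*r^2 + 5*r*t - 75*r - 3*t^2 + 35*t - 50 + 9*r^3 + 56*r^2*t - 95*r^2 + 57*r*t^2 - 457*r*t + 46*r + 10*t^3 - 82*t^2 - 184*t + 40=9*r^3 - 87*r^2 - 30*r + 10*t^3 + t^2*(57*r - 85) + t*(56*r^2 - 452*r - 150)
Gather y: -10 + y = y - 10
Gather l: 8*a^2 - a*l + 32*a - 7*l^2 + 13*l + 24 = 8*a^2 + 32*a - 7*l^2 + l*(13 - a) + 24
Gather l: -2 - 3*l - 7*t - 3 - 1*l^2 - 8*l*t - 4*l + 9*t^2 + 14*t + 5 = -l^2 + l*(-8*t - 7) + 9*t^2 + 7*t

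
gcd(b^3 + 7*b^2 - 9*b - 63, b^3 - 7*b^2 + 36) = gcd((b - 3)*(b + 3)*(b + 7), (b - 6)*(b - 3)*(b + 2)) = b - 3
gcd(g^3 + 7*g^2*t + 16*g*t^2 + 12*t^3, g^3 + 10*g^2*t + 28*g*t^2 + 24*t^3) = g^2 + 4*g*t + 4*t^2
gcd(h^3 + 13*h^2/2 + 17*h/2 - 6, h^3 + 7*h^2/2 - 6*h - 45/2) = h + 3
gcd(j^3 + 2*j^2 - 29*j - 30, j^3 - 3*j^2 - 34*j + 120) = j^2 + j - 30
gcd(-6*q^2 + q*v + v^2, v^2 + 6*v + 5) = 1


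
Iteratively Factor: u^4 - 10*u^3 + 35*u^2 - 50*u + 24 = (u - 1)*(u^3 - 9*u^2 + 26*u - 24) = (u - 3)*(u - 1)*(u^2 - 6*u + 8) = (u - 4)*(u - 3)*(u - 1)*(u - 2)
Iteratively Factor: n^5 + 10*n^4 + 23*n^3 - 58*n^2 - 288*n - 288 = (n + 2)*(n^4 + 8*n^3 + 7*n^2 - 72*n - 144) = (n - 3)*(n + 2)*(n^3 + 11*n^2 + 40*n + 48) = (n - 3)*(n + 2)*(n + 4)*(n^2 + 7*n + 12) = (n - 3)*(n + 2)*(n + 3)*(n + 4)*(n + 4)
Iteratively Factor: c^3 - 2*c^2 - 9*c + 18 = (c - 2)*(c^2 - 9) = (c - 2)*(c + 3)*(c - 3)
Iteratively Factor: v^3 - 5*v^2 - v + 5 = (v + 1)*(v^2 - 6*v + 5) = (v - 5)*(v + 1)*(v - 1)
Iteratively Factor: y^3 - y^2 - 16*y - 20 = (y + 2)*(y^2 - 3*y - 10) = (y + 2)^2*(y - 5)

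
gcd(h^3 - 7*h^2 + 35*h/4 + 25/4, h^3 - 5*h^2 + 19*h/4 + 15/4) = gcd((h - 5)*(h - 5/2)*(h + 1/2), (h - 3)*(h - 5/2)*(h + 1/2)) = h^2 - 2*h - 5/4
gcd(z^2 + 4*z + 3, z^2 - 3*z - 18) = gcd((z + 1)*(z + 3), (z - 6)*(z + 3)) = z + 3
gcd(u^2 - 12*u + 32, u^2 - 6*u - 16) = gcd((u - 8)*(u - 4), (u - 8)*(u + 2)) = u - 8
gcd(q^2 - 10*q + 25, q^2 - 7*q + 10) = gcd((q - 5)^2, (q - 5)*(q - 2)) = q - 5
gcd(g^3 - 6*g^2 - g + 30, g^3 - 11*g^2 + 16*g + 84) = g + 2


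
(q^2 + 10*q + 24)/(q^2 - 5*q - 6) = (q^2 + 10*q + 24)/(q^2 - 5*q - 6)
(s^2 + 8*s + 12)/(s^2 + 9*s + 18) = (s + 2)/(s + 3)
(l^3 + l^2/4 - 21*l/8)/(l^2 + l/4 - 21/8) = l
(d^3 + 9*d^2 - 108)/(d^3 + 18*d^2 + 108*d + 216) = (d - 3)/(d + 6)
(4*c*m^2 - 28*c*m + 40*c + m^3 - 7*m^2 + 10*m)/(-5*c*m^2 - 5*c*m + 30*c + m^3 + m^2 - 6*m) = (-4*c*m + 20*c - m^2 + 5*m)/(5*c*m + 15*c - m^2 - 3*m)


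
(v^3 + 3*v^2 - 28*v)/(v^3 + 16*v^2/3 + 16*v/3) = 3*(v^2 + 3*v - 28)/(3*v^2 + 16*v + 16)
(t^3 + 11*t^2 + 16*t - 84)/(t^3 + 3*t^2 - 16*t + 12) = (t + 7)/(t - 1)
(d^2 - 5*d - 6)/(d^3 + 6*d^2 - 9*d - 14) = (d - 6)/(d^2 + 5*d - 14)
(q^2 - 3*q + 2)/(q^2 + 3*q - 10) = (q - 1)/(q + 5)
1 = 1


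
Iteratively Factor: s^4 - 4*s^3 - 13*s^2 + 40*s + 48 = (s - 4)*(s^3 - 13*s - 12) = (s - 4)*(s + 3)*(s^2 - 3*s - 4) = (s - 4)*(s + 1)*(s + 3)*(s - 4)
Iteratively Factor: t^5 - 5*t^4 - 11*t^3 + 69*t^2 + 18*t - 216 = (t - 4)*(t^4 - t^3 - 15*t^2 + 9*t + 54) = (t - 4)*(t + 2)*(t^3 - 3*t^2 - 9*t + 27) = (t - 4)*(t - 3)*(t + 2)*(t^2 - 9) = (t - 4)*(t - 3)*(t + 2)*(t + 3)*(t - 3)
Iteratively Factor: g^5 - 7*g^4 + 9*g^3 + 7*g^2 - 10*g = (g + 1)*(g^4 - 8*g^3 + 17*g^2 - 10*g) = (g - 5)*(g + 1)*(g^3 - 3*g^2 + 2*g) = (g - 5)*(g - 1)*(g + 1)*(g^2 - 2*g) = (g - 5)*(g - 2)*(g - 1)*(g + 1)*(g)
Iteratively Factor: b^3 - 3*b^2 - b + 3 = (b - 3)*(b^2 - 1) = (b - 3)*(b - 1)*(b + 1)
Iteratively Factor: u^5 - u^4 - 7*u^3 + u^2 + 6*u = (u + 2)*(u^4 - 3*u^3 - u^2 + 3*u) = (u - 3)*(u + 2)*(u^3 - u) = (u - 3)*(u - 1)*(u + 2)*(u^2 + u) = u*(u - 3)*(u - 1)*(u + 2)*(u + 1)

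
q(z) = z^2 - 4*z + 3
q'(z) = 2*z - 4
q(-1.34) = 10.16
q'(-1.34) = -6.68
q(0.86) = 0.30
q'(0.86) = -2.28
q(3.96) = 2.84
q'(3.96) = 3.92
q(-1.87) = 13.98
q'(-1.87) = -7.74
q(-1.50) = 11.25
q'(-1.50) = -7.00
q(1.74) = -0.93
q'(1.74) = -0.52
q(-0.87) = 7.24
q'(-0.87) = -5.74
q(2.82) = -0.33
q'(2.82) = 1.64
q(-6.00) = 63.00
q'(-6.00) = -16.00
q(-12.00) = 195.00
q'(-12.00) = -28.00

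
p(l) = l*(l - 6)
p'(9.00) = 12.00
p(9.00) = 27.00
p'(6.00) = 6.00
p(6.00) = 0.00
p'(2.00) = -2.00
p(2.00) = -8.00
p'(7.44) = 8.88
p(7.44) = 10.71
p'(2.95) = -0.10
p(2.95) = -9.00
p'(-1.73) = -9.46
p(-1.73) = 13.37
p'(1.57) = -2.86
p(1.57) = -6.96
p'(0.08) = -5.84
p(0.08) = -0.47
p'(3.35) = 0.70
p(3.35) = -8.88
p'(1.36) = -3.28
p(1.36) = -6.31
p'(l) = 2*l - 6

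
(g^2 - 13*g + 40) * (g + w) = g^3 + g^2*w - 13*g^2 - 13*g*w + 40*g + 40*w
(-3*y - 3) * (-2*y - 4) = 6*y^2 + 18*y + 12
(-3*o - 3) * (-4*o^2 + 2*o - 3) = 12*o^3 + 6*o^2 + 3*o + 9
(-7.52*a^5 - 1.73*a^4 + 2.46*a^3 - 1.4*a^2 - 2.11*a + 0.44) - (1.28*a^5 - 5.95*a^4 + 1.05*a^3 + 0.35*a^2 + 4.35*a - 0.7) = -8.8*a^5 + 4.22*a^4 + 1.41*a^3 - 1.75*a^2 - 6.46*a + 1.14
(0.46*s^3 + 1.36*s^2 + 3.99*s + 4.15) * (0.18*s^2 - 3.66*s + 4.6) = 0.0828*s^5 - 1.4388*s^4 - 2.1434*s^3 - 7.6004*s^2 + 3.165*s + 19.09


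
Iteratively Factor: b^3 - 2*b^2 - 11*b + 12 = (b + 3)*(b^2 - 5*b + 4) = (b - 4)*(b + 3)*(b - 1)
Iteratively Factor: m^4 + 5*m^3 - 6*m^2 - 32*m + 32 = (m - 2)*(m^3 + 7*m^2 + 8*m - 16) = (m - 2)*(m - 1)*(m^2 + 8*m + 16) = (m - 2)*(m - 1)*(m + 4)*(m + 4)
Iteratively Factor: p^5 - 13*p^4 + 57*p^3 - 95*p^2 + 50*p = (p - 5)*(p^4 - 8*p^3 + 17*p^2 - 10*p) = p*(p - 5)*(p^3 - 8*p^2 + 17*p - 10) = p*(p - 5)^2*(p^2 - 3*p + 2) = p*(p - 5)^2*(p - 1)*(p - 2)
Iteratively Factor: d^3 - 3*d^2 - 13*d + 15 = (d + 3)*(d^2 - 6*d + 5) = (d - 1)*(d + 3)*(d - 5)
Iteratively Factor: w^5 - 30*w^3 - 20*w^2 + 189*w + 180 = (w - 5)*(w^4 + 5*w^3 - 5*w^2 - 45*w - 36) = (w - 5)*(w - 3)*(w^3 + 8*w^2 + 19*w + 12) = (w - 5)*(w - 3)*(w + 3)*(w^2 + 5*w + 4) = (w - 5)*(w - 3)*(w + 1)*(w + 3)*(w + 4)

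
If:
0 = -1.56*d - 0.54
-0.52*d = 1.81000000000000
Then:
No Solution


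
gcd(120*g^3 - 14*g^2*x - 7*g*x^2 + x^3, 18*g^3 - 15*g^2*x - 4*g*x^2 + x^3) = -6*g + x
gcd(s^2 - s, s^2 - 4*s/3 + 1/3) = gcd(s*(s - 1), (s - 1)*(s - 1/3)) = s - 1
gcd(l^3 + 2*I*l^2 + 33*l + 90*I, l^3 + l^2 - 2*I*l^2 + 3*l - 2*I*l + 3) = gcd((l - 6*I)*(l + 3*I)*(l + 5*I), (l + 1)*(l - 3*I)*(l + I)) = 1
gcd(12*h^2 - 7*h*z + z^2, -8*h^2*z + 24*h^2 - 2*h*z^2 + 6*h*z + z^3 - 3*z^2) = -4*h + z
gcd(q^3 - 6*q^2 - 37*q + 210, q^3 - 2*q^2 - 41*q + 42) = q^2 - q - 42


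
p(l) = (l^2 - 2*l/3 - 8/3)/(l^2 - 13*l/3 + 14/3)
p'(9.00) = -0.08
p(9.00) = 1.55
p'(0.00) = -0.67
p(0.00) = -0.57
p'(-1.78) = -0.22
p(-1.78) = 0.11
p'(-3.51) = -0.11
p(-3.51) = 0.37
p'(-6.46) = -0.05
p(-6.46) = 0.58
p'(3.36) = -3.48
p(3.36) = 4.57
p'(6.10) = -0.26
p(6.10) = 1.97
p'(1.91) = -20.46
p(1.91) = -7.66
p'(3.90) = -1.49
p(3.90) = 3.34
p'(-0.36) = -0.51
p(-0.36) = -0.36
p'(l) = (13/3 - 2*l)*(l^2 - 2*l/3 - 8/3)/(l^2 - 13*l/3 + 14/3)^2 + (2*l - 2/3)/(l^2 - 13*l/3 + 14/3) = -33/(9*l^2 - 42*l + 49)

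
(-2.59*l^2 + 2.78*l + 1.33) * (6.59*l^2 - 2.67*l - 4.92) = -17.0681*l^4 + 25.2355*l^3 + 14.0849*l^2 - 17.2287*l - 6.5436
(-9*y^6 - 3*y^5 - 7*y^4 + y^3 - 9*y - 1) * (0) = 0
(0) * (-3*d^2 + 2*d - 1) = 0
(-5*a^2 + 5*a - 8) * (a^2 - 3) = -5*a^4 + 5*a^3 + 7*a^2 - 15*a + 24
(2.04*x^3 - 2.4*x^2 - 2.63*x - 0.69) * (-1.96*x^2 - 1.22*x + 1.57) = -3.9984*x^5 + 2.2152*x^4 + 11.2856*x^3 + 0.793*x^2 - 3.2873*x - 1.0833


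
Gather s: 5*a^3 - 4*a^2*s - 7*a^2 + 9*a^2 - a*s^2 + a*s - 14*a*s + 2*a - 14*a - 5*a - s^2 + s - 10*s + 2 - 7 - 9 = 5*a^3 + 2*a^2 - 17*a + s^2*(-a - 1) + s*(-4*a^2 - 13*a - 9) - 14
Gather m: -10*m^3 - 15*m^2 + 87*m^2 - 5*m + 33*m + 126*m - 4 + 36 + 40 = -10*m^3 + 72*m^2 + 154*m + 72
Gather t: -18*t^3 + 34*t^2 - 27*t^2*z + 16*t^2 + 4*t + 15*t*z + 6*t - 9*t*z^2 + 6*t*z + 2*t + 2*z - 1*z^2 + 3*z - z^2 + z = -18*t^3 + t^2*(50 - 27*z) + t*(-9*z^2 + 21*z + 12) - 2*z^2 + 6*z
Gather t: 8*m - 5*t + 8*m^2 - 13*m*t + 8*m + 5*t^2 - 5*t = 8*m^2 + 16*m + 5*t^2 + t*(-13*m - 10)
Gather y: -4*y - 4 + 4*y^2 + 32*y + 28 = 4*y^2 + 28*y + 24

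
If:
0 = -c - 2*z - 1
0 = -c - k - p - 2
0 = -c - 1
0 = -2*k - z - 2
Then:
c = -1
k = -1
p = 0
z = 0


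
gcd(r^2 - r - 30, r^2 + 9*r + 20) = r + 5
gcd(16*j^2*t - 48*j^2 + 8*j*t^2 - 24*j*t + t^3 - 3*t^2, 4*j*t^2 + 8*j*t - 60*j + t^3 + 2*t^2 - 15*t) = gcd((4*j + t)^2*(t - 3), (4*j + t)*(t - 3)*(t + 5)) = 4*j*t - 12*j + t^2 - 3*t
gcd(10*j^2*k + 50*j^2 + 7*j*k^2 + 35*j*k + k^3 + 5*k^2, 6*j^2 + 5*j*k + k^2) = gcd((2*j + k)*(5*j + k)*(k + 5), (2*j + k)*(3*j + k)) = 2*j + k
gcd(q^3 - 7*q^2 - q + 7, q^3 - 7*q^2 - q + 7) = q^3 - 7*q^2 - q + 7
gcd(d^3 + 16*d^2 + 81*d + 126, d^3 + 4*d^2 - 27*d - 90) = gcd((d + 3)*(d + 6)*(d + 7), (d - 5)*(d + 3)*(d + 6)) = d^2 + 9*d + 18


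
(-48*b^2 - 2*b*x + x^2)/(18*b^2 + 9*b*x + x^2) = (-8*b + x)/(3*b + x)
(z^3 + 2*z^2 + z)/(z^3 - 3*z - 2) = z/(z - 2)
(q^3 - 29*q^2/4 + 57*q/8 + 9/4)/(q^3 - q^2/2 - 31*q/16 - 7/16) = 2*(2*q^2 - 15*q + 18)/(4*q^2 - 3*q - 7)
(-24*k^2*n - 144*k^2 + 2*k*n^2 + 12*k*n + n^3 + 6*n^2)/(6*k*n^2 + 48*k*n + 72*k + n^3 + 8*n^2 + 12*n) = (-4*k + n)/(n + 2)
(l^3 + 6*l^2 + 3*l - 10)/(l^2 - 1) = (l^2 + 7*l + 10)/(l + 1)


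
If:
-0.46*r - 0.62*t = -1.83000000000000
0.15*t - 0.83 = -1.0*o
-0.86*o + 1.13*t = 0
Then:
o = 0.74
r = 3.21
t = 0.57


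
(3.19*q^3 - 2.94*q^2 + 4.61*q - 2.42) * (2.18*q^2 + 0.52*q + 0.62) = 6.9542*q^5 - 4.7504*q^4 + 10.4988*q^3 - 4.7012*q^2 + 1.5998*q - 1.5004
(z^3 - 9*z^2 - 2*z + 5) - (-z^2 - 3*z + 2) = z^3 - 8*z^2 + z + 3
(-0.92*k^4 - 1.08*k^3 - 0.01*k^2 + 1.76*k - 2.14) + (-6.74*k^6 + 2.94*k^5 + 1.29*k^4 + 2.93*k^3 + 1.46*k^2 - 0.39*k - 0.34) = -6.74*k^6 + 2.94*k^5 + 0.37*k^4 + 1.85*k^3 + 1.45*k^2 + 1.37*k - 2.48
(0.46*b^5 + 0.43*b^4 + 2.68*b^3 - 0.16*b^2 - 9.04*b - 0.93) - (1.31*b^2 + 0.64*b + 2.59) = 0.46*b^5 + 0.43*b^4 + 2.68*b^3 - 1.47*b^2 - 9.68*b - 3.52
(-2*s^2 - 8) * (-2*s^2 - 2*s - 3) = 4*s^4 + 4*s^3 + 22*s^2 + 16*s + 24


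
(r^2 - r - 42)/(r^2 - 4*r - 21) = (r + 6)/(r + 3)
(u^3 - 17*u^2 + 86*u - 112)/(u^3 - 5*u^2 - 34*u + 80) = (u - 7)/(u + 5)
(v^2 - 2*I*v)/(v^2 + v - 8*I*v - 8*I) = v*(v - 2*I)/(v^2 + v - 8*I*v - 8*I)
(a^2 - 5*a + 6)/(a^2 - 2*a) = (a - 3)/a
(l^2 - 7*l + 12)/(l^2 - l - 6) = (l - 4)/(l + 2)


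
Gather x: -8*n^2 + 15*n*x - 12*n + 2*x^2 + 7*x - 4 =-8*n^2 - 12*n + 2*x^2 + x*(15*n + 7) - 4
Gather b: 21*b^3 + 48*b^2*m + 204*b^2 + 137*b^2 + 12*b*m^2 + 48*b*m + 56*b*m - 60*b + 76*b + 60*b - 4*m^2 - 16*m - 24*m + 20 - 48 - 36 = 21*b^3 + b^2*(48*m + 341) + b*(12*m^2 + 104*m + 76) - 4*m^2 - 40*m - 64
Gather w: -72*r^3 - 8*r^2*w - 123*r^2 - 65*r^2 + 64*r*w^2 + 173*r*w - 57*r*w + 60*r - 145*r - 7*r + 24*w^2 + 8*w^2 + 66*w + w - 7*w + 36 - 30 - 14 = -72*r^3 - 188*r^2 - 92*r + w^2*(64*r + 32) + w*(-8*r^2 + 116*r + 60) - 8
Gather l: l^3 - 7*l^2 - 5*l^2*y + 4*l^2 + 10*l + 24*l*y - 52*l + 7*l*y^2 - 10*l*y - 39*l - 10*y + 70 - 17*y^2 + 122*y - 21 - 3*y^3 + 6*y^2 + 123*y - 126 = l^3 + l^2*(-5*y - 3) + l*(7*y^2 + 14*y - 81) - 3*y^3 - 11*y^2 + 235*y - 77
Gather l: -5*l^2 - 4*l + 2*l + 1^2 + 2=-5*l^2 - 2*l + 3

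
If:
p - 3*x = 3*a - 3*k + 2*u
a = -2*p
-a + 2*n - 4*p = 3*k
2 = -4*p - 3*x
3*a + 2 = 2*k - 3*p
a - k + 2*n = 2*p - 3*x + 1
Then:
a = 2/9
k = 7/6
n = 59/36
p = -1/9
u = 77/36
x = -14/27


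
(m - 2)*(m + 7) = m^2 + 5*m - 14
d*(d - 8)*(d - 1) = d^3 - 9*d^2 + 8*d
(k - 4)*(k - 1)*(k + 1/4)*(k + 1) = k^4 - 15*k^3/4 - 2*k^2 + 15*k/4 + 1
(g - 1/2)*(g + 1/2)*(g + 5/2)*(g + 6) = g^4 + 17*g^3/2 + 59*g^2/4 - 17*g/8 - 15/4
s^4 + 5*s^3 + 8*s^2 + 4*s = s*(s + 1)*(s + 2)^2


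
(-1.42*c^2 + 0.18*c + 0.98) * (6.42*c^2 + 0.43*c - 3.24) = -9.1164*c^4 + 0.545*c^3 + 10.9698*c^2 - 0.1618*c - 3.1752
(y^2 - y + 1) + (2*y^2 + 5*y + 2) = 3*y^2 + 4*y + 3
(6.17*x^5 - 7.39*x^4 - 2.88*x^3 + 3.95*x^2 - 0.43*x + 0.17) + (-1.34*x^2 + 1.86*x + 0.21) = 6.17*x^5 - 7.39*x^4 - 2.88*x^3 + 2.61*x^2 + 1.43*x + 0.38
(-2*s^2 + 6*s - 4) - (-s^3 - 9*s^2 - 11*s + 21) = s^3 + 7*s^2 + 17*s - 25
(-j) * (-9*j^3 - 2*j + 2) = 9*j^4 + 2*j^2 - 2*j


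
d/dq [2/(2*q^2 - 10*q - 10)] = (5 - 2*q)/(-q^2 + 5*q + 5)^2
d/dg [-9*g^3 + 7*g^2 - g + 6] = -27*g^2 + 14*g - 1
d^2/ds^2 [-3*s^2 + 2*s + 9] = -6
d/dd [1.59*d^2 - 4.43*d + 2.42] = 3.18*d - 4.43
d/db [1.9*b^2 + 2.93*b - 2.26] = 3.8*b + 2.93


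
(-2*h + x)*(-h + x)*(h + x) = 2*h^3 - h^2*x - 2*h*x^2 + x^3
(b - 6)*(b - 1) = b^2 - 7*b + 6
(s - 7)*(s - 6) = s^2 - 13*s + 42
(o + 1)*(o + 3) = o^2 + 4*o + 3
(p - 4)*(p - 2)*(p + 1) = p^3 - 5*p^2 + 2*p + 8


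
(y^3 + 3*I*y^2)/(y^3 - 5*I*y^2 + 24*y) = y/(y - 8*I)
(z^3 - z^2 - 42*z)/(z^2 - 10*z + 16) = z*(z^2 - z - 42)/(z^2 - 10*z + 16)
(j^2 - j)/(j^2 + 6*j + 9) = j*(j - 1)/(j^2 + 6*j + 9)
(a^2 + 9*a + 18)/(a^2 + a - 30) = (a + 3)/(a - 5)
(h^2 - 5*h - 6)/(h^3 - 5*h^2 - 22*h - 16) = (h - 6)/(h^2 - 6*h - 16)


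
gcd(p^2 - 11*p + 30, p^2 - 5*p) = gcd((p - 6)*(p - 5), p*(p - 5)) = p - 5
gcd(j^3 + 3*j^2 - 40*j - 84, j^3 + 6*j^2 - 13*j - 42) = j^2 + 9*j + 14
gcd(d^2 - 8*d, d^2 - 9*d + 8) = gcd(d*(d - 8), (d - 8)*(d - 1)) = d - 8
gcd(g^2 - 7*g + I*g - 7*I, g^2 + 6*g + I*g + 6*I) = g + I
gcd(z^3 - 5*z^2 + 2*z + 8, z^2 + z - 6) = z - 2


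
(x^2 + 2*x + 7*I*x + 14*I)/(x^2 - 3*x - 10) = (x + 7*I)/(x - 5)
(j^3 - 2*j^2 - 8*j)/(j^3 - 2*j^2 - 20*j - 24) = j*(j - 4)/(j^2 - 4*j - 12)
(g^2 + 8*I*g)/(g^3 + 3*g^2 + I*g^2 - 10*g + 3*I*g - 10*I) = g*(g + 8*I)/(g^3 + g^2*(3 + I) + g*(-10 + 3*I) - 10*I)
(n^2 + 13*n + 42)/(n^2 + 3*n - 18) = (n + 7)/(n - 3)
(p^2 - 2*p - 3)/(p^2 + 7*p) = (p^2 - 2*p - 3)/(p*(p + 7))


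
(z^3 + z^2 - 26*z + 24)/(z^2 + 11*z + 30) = (z^2 - 5*z + 4)/(z + 5)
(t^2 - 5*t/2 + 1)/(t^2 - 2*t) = (t - 1/2)/t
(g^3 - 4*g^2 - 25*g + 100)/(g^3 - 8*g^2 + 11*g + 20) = (g + 5)/(g + 1)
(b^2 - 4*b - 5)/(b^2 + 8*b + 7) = (b - 5)/(b + 7)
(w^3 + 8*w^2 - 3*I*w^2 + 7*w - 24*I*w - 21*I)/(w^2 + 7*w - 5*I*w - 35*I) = (w^2 + w*(1 - 3*I) - 3*I)/(w - 5*I)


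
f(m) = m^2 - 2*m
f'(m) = 2*m - 2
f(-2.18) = 9.11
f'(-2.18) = -6.36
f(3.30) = 4.29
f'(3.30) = 4.60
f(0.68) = -0.90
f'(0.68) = -0.64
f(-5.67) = 43.49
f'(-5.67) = -13.34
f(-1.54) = 5.45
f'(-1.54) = -5.08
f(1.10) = -0.99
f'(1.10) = 0.20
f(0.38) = -0.62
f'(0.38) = -1.24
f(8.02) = 48.28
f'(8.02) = 14.04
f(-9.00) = 99.00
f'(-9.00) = -20.00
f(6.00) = 24.00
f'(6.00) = 10.00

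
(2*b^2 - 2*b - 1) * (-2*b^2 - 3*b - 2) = -4*b^4 - 2*b^3 + 4*b^2 + 7*b + 2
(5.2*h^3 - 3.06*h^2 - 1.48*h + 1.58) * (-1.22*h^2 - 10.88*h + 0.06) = -6.344*h^5 - 52.8428*h^4 + 35.4104*h^3 + 13.9912*h^2 - 17.2792*h + 0.0948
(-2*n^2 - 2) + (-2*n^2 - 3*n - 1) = -4*n^2 - 3*n - 3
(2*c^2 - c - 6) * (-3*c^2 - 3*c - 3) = -6*c^4 - 3*c^3 + 15*c^2 + 21*c + 18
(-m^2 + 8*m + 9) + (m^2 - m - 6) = 7*m + 3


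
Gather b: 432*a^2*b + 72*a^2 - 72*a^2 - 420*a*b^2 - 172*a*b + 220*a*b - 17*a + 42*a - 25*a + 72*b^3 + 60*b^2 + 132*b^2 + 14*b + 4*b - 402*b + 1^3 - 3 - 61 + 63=72*b^3 + b^2*(192 - 420*a) + b*(432*a^2 + 48*a - 384)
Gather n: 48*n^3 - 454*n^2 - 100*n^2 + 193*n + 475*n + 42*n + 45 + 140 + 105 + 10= 48*n^3 - 554*n^2 + 710*n + 300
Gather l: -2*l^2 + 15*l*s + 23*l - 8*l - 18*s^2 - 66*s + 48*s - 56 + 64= -2*l^2 + l*(15*s + 15) - 18*s^2 - 18*s + 8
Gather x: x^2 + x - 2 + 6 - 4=x^2 + x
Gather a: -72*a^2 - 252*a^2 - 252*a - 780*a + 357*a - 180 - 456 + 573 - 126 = -324*a^2 - 675*a - 189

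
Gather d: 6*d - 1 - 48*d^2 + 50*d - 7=-48*d^2 + 56*d - 8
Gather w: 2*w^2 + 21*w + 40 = 2*w^2 + 21*w + 40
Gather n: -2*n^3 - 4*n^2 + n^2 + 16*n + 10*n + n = -2*n^3 - 3*n^2 + 27*n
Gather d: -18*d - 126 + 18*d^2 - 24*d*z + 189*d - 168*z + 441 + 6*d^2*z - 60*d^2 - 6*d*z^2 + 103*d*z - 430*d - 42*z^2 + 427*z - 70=d^2*(6*z - 42) + d*(-6*z^2 + 79*z - 259) - 42*z^2 + 259*z + 245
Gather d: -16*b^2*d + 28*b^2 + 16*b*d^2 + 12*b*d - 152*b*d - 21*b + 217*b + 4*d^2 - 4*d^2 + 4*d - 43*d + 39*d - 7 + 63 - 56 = 28*b^2 + 16*b*d^2 + 196*b + d*(-16*b^2 - 140*b)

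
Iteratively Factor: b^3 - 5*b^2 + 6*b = (b)*(b^2 - 5*b + 6) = b*(b - 2)*(b - 3)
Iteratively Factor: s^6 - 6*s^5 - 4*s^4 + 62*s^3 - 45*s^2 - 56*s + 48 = (s + 1)*(s^5 - 7*s^4 + 3*s^3 + 59*s^2 - 104*s + 48) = (s - 1)*(s + 1)*(s^4 - 6*s^3 - 3*s^2 + 56*s - 48) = (s - 1)*(s + 1)*(s + 3)*(s^3 - 9*s^2 + 24*s - 16) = (s - 4)*(s - 1)*(s + 1)*(s + 3)*(s^2 - 5*s + 4) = (s - 4)^2*(s - 1)*(s + 1)*(s + 3)*(s - 1)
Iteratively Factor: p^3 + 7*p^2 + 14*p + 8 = (p + 2)*(p^2 + 5*p + 4) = (p + 1)*(p + 2)*(p + 4)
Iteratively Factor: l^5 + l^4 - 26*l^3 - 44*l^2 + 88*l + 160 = (l + 4)*(l^4 - 3*l^3 - 14*l^2 + 12*l + 40) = (l + 2)*(l + 4)*(l^3 - 5*l^2 - 4*l + 20) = (l - 5)*(l + 2)*(l + 4)*(l^2 - 4) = (l - 5)*(l - 2)*(l + 2)*(l + 4)*(l + 2)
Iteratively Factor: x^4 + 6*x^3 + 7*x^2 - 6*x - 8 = (x + 4)*(x^3 + 2*x^2 - x - 2) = (x + 2)*(x + 4)*(x^2 - 1) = (x - 1)*(x + 2)*(x + 4)*(x + 1)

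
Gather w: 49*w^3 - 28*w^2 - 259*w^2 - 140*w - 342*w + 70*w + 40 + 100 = 49*w^3 - 287*w^2 - 412*w + 140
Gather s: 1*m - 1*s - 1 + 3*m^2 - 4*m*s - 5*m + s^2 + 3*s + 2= 3*m^2 - 4*m + s^2 + s*(2 - 4*m) + 1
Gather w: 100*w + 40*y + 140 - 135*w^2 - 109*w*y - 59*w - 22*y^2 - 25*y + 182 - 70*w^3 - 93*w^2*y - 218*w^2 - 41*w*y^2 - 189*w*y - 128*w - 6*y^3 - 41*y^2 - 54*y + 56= -70*w^3 + w^2*(-93*y - 353) + w*(-41*y^2 - 298*y - 87) - 6*y^3 - 63*y^2 - 39*y + 378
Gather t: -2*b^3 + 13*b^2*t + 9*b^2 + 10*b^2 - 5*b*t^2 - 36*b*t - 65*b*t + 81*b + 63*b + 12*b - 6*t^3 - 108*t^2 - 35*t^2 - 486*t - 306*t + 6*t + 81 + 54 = -2*b^3 + 19*b^2 + 156*b - 6*t^3 + t^2*(-5*b - 143) + t*(13*b^2 - 101*b - 786) + 135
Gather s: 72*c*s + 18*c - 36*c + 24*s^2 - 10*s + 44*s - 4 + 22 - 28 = -18*c + 24*s^2 + s*(72*c + 34) - 10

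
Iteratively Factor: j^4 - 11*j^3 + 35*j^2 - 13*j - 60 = (j + 1)*(j^3 - 12*j^2 + 47*j - 60) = (j - 5)*(j + 1)*(j^2 - 7*j + 12) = (j - 5)*(j - 4)*(j + 1)*(j - 3)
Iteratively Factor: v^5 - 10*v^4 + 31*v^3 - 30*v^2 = (v)*(v^4 - 10*v^3 + 31*v^2 - 30*v) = v*(v - 3)*(v^3 - 7*v^2 + 10*v) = v^2*(v - 3)*(v^2 - 7*v + 10) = v^2*(v - 5)*(v - 3)*(v - 2)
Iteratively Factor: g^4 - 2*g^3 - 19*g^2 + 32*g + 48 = (g + 1)*(g^3 - 3*g^2 - 16*g + 48) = (g + 1)*(g + 4)*(g^2 - 7*g + 12) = (g - 4)*(g + 1)*(g + 4)*(g - 3)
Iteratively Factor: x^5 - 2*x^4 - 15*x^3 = (x + 3)*(x^4 - 5*x^3) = x*(x + 3)*(x^3 - 5*x^2) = x*(x - 5)*(x + 3)*(x^2) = x^2*(x - 5)*(x + 3)*(x)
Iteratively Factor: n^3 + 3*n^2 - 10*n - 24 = (n - 3)*(n^2 + 6*n + 8) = (n - 3)*(n + 2)*(n + 4)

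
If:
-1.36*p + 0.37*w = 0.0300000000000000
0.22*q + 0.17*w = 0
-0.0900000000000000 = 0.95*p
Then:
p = -0.09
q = 0.21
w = -0.27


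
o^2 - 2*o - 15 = (o - 5)*(o + 3)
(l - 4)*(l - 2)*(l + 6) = l^3 - 28*l + 48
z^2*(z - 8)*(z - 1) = z^4 - 9*z^3 + 8*z^2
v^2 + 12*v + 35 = (v + 5)*(v + 7)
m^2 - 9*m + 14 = (m - 7)*(m - 2)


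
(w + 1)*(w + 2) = w^2 + 3*w + 2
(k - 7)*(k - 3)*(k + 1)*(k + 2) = k^4 - 7*k^3 - 7*k^2 + 43*k + 42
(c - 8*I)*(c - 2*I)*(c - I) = c^3 - 11*I*c^2 - 26*c + 16*I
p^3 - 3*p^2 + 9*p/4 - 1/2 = (p - 2)*(p - 1/2)^2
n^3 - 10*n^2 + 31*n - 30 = (n - 5)*(n - 3)*(n - 2)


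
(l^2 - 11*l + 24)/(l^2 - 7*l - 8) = (l - 3)/(l + 1)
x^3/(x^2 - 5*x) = x^2/(x - 5)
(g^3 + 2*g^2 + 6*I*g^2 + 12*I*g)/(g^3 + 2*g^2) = (g + 6*I)/g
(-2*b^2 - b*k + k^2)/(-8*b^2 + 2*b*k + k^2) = (b + k)/(4*b + k)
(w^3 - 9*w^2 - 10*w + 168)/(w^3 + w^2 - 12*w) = (w^2 - 13*w + 42)/(w*(w - 3))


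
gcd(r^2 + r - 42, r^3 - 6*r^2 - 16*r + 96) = r - 6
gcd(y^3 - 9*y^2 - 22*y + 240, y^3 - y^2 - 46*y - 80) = y^2 - 3*y - 40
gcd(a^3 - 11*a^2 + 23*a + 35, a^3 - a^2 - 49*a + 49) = a - 7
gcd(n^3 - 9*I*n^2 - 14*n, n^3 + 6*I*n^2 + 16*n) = n^2 - 2*I*n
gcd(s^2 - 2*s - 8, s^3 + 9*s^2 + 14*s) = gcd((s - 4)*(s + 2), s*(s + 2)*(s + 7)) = s + 2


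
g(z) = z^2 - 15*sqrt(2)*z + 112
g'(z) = 2*z - 15*sqrt(2)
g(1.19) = 88.17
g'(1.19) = -18.83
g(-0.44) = 121.53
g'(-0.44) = -22.09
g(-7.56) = 329.53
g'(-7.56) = -36.33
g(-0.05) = 113.06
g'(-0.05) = -21.31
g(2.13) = 71.35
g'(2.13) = -16.95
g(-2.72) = 177.10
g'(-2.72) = -26.65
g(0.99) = 91.98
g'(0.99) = -19.23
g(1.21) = 87.80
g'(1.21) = -18.79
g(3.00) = 57.36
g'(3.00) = -15.21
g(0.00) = 112.00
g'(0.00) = -21.21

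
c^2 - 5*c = c*(c - 5)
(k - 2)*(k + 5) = k^2 + 3*k - 10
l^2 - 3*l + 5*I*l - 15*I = (l - 3)*(l + 5*I)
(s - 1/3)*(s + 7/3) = s^2 + 2*s - 7/9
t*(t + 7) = t^2 + 7*t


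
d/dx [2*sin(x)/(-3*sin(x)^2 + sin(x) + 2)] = 2*(3*sin(x)^2 + 2)*cos(x)/(-3*sin(x)^2 + sin(x) + 2)^2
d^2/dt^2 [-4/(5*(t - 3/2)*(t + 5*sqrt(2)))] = 16*(-4*(t + 5*sqrt(2))^2 - 2*(t + 5*sqrt(2))*(2*t - 3) - (2*t - 3)^2)/(5*(t + 5*sqrt(2))^3*(2*t - 3)^3)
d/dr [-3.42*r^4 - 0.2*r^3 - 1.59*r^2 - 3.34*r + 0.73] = -13.68*r^3 - 0.6*r^2 - 3.18*r - 3.34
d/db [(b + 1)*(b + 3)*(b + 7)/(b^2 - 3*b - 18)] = (b^2 - 12*b - 55)/(b^2 - 12*b + 36)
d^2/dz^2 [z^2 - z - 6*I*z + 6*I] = 2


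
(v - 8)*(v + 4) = v^2 - 4*v - 32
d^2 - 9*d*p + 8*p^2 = (d - 8*p)*(d - p)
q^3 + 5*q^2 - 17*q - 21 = (q - 3)*(q + 1)*(q + 7)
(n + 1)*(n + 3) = n^2 + 4*n + 3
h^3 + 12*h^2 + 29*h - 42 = (h - 1)*(h + 6)*(h + 7)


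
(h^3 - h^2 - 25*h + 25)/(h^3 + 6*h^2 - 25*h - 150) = (h - 1)/(h + 6)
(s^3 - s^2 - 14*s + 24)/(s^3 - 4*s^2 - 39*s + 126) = (s^2 + 2*s - 8)/(s^2 - s - 42)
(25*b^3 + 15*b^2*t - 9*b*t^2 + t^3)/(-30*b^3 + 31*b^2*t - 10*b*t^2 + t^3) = (-5*b^2 - 4*b*t + t^2)/(6*b^2 - 5*b*t + t^2)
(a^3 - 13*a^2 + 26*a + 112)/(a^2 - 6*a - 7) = (a^2 - 6*a - 16)/(a + 1)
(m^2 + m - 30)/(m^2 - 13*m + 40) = (m + 6)/(m - 8)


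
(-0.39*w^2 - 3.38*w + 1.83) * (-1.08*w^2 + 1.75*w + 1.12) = 0.4212*w^4 + 2.9679*w^3 - 8.3282*w^2 - 0.5831*w + 2.0496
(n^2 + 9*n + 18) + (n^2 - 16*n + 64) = 2*n^2 - 7*n + 82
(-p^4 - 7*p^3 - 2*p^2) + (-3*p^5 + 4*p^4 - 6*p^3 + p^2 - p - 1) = -3*p^5 + 3*p^4 - 13*p^3 - p^2 - p - 1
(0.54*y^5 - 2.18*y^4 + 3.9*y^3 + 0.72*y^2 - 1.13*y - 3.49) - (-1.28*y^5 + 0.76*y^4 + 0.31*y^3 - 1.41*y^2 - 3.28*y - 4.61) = 1.82*y^5 - 2.94*y^4 + 3.59*y^3 + 2.13*y^2 + 2.15*y + 1.12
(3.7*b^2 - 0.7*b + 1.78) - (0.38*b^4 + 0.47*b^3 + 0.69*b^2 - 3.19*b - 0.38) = -0.38*b^4 - 0.47*b^3 + 3.01*b^2 + 2.49*b + 2.16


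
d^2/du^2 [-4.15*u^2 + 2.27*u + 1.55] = -8.30000000000000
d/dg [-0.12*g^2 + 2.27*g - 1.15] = 2.27 - 0.24*g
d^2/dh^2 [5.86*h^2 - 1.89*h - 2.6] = 11.7200000000000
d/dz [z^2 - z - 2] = 2*z - 1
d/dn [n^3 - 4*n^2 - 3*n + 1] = 3*n^2 - 8*n - 3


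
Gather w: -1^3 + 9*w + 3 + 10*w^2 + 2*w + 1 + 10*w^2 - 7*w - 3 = 20*w^2 + 4*w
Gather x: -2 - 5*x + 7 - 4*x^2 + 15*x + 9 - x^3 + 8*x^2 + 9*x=-x^3 + 4*x^2 + 19*x + 14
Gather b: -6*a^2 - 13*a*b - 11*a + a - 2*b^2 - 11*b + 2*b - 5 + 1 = -6*a^2 - 10*a - 2*b^2 + b*(-13*a - 9) - 4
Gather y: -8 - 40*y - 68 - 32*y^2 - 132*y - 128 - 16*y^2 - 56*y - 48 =-48*y^2 - 228*y - 252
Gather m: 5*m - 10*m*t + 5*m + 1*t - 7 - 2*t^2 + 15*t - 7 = m*(10 - 10*t) - 2*t^2 + 16*t - 14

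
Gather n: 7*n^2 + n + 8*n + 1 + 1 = 7*n^2 + 9*n + 2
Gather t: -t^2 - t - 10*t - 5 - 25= -t^2 - 11*t - 30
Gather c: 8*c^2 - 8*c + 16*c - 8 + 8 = 8*c^2 + 8*c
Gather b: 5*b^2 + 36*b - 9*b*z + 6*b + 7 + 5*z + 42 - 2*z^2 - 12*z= 5*b^2 + b*(42 - 9*z) - 2*z^2 - 7*z + 49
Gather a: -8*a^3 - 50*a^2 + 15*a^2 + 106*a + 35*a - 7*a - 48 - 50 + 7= -8*a^3 - 35*a^2 + 134*a - 91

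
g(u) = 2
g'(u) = 0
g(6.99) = 2.00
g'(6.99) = 0.00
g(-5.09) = 2.00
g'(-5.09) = 0.00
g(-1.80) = 2.00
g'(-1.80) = 0.00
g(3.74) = 2.00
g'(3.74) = 0.00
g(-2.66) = 2.00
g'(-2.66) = 0.00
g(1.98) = 2.00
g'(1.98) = 0.00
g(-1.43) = 2.00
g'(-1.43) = 0.00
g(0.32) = 2.00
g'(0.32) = 0.00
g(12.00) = 2.00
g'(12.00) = 0.00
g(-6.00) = 2.00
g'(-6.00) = 0.00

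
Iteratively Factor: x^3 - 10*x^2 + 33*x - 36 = (x - 4)*(x^2 - 6*x + 9) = (x - 4)*(x - 3)*(x - 3)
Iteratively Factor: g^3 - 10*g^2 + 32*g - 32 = (g - 2)*(g^2 - 8*g + 16) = (g - 4)*(g - 2)*(g - 4)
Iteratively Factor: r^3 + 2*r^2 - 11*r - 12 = (r + 1)*(r^2 + r - 12) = (r + 1)*(r + 4)*(r - 3)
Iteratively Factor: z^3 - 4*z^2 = (z - 4)*(z^2) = z*(z - 4)*(z)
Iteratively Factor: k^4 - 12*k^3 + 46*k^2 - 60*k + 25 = (k - 1)*(k^3 - 11*k^2 + 35*k - 25) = (k - 5)*(k - 1)*(k^2 - 6*k + 5) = (k - 5)*(k - 1)^2*(k - 5)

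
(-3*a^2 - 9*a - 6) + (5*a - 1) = -3*a^2 - 4*a - 7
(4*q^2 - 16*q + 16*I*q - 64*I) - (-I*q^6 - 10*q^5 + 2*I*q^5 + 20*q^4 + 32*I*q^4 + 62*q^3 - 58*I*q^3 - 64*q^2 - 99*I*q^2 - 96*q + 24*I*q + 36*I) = I*q^6 + 10*q^5 - 2*I*q^5 - 20*q^4 - 32*I*q^4 - 62*q^3 + 58*I*q^3 + 68*q^2 + 99*I*q^2 + 80*q - 8*I*q - 100*I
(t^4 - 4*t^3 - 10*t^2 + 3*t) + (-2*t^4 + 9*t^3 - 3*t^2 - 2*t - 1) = -t^4 + 5*t^3 - 13*t^2 + t - 1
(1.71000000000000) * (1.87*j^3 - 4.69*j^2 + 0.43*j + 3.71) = 3.1977*j^3 - 8.0199*j^2 + 0.7353*j + 6.3441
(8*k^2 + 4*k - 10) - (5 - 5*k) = 8*k^2 + 9*k - 15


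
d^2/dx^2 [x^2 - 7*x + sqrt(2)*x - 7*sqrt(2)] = 2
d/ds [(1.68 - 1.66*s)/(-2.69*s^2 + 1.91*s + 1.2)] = (-4.4654*s^2 + 9.0384*s - 5.2008)/(7.2361*s^4 - 10.2758*s^3 - 2.8079*s^2 + 4.584*s + 1.44)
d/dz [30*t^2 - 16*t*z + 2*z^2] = -16*t + 4*z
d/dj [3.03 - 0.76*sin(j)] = -0.76*cos(j)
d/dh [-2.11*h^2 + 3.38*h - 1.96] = 3.38 - 4.22*h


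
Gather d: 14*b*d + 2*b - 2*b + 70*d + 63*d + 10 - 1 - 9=d*(14*b + 133)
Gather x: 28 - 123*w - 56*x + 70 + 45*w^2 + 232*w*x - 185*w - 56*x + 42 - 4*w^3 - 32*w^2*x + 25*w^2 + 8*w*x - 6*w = -4*w^3 + 70*w^2 - 314*w + x*(-32*w^2 + 240*w - 112) + 140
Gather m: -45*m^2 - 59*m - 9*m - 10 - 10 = -45*m^2 - 68*m - 20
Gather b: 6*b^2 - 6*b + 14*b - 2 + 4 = 6*b^2 + 8*b + 2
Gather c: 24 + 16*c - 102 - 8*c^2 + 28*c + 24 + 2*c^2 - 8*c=-6*c^2 + 36*c - 54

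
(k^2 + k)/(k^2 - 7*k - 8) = k/(k - 8)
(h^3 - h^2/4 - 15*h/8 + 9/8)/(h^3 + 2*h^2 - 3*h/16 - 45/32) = 4*(h - 1)/(4*h + 5)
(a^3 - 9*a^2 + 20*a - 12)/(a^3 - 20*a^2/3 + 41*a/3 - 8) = 3*(a^2 - 8*a + 12)/(3*a^2 - 17*a + 24)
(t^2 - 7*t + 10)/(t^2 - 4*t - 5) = (t - 2)/(t + 1)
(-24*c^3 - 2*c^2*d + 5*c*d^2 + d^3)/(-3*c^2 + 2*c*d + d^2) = (8*c^2 - 2*c*d - d^2)/(c - d)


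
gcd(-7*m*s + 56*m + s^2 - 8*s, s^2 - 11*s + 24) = s - 8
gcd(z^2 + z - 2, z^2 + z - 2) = z^2 + z - 2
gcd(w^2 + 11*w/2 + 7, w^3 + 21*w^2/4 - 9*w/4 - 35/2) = w + 2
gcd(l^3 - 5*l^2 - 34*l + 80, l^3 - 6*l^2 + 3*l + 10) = l - 2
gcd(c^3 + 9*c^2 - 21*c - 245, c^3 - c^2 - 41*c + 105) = c^2 + 2*c - 35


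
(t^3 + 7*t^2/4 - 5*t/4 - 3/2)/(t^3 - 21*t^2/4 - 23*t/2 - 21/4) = (t^2 + t - 2)/(t^2 - 6*t - 7)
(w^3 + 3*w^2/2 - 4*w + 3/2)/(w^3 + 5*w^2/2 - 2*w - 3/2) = (2*w - 1)/(2*w + 1)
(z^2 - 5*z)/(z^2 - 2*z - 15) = z/(z + 3)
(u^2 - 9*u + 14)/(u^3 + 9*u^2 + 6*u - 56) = (u - 7)/(u^2 + 11*u + 28)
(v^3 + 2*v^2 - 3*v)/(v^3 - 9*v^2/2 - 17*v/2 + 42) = 2*v*(v - 1)/(2*v^2 - 15*v + 28)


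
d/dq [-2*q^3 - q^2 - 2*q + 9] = -6*q^2 - 2*q - 2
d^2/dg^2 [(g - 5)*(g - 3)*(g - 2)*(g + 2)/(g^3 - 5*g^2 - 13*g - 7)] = 18*(g^4 - 2*g^3 - 12*g^2 + 370*g - 1157)/(g^7 - 17*g^6 + 69*g^5 + 123*g^4 - 573*g^3 - 1491*g^2 - 1225*g - 343)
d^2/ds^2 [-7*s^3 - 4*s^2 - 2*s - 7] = -42*s - 8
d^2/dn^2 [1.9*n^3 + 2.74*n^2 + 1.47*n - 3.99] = 11.4*n + 5.48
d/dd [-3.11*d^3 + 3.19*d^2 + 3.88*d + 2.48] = -9.33*d^2 + 6.38*d + 3.88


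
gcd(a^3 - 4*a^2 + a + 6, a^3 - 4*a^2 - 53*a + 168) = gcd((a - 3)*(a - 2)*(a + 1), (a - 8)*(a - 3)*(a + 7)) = a - 3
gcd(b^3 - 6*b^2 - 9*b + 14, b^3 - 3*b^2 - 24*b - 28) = b^2 - 5*b - 14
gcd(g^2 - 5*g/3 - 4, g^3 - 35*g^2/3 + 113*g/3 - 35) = g - 3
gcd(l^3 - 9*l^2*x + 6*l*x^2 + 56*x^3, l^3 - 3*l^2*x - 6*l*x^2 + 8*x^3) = -l^2 + 2*l*x + 8*x^2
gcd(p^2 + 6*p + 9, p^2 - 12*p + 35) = 1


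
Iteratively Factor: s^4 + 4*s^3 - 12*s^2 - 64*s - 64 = (s + 2)*(s^3 + 2*s^2 - 16*s - 32) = (s + 2)^2*(s^2 - 16) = (s + 2)^2*(s + 4)*(s - 4)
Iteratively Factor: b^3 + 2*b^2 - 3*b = (b + 3)*(b^2 - b) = (b - 1)*(b + 3)*(b)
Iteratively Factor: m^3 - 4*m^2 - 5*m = (m - 5)*(m^2 + m) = (m - 5)*(m + 1)*(m)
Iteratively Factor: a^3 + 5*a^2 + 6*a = (a + 3)*(a^2 + 2*a) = a*(a + 3)*(a + 2)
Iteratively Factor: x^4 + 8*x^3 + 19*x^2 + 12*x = (x + 1)*(x^3 + 7*x^2 + 12*x) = (x + 1)*(x + 4)*(x^2 + 3*x) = (x + 1)*(x + 3)*(x + 4)*(x)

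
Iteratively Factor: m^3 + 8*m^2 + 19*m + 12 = (m + 3)*(m^2 + 5*m + 4) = (m + 3)*(m + 4)*(m + 1)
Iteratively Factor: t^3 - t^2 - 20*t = (t)*(t^2 - t - 20) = t*(t + 4)*(t - 5)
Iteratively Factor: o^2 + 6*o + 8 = (o + 4)*(o + 2)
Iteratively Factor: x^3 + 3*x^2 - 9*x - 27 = (x - 3)*(x^2 + 6*x + 9) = (x - 3)*(x + 3)*(x + 3)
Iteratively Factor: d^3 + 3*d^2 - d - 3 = (d - 1)*(d^2 + 4*d + 3) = (d - 1)*(d + 1)*(d + 3)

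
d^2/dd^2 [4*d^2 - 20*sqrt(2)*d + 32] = 8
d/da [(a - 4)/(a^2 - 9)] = (a^2 - 2*a*(a - 4) - 9)/(a^2 - 9)^2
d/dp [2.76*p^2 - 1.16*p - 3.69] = 5.52*p - 1.16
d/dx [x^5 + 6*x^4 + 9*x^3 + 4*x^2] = x*(5*x^3 + 24*x^2 + 27*x + 8)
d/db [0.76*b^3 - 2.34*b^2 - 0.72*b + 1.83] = 2.28*b^2 - 4.68*b - 0.72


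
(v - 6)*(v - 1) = v^2 - 7*v + 6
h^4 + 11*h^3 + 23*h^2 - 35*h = h*(h - 1)*(h + 5)*(h + 7)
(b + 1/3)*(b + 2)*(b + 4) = b^3 + 19*b^2/3 + 10*b + 8/3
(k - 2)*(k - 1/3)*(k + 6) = k^3 + 11*k^2/3 - 40*k/3 + 4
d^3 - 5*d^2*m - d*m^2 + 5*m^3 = (d - 5*m)*(d - m)*(d + m)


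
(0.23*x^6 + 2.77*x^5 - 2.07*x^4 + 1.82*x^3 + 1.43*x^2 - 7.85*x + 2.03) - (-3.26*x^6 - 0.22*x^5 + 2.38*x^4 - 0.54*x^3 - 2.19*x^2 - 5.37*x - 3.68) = 3.49*x^6 + 2.99*x^5 - 4.45*x^4 + 2.36*x^3 + 3.62*x^2 - 2.48*x + 5.71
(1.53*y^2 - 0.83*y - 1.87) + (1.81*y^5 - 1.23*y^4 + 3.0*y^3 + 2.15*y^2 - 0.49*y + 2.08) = 1.81*y^5 - 1.23*y^4 + 3.0*y^3 + 3.68*y^2 - 1.32*y + 0.21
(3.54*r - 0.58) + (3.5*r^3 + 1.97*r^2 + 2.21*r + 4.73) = 3.5*r^3 + 1.97*r^2 + 5.75*r + 4.15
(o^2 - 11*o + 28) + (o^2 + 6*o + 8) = 2*o^2 - 5*o + 36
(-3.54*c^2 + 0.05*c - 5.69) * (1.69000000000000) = -5.9826*c^2 + 0.0845*c - 9.6161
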